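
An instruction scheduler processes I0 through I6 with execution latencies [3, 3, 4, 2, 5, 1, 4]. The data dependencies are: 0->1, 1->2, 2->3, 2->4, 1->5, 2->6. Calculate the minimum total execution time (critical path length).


Compute longest path through dependency graph: dist(Ik) = max over predecessors of dist + latency(Ik).
dist(I0) = latency 3 = 3
dist(I1) = dist(I0) + 3 = 3 + 3 = 6
dist(I2) = dist(I1) + 4 = 6 + 4 = 10
dist(I3) = dist(I2) + 2 = 10 + 2 = 12
dist(I4) = dist(I2) + 5 = 10 + 5 = 15
dist(I5) = dist(I1) + 1 = 6 + 1 = 7
dist(I6) = dist(I2) + 4 = 10 + 4 = 14
Critical path = max dist = 15

15


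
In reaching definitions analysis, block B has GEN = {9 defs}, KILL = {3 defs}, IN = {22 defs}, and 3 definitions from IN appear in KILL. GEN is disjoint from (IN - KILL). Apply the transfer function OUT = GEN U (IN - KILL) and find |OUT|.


IN - KILL: 22 - 3 = 19 surviving definitions
OUT = GEN + surviving = 9 + 19 = 28

28


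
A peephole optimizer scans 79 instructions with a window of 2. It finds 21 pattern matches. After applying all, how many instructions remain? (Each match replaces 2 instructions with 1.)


Each match removes 1 instructions.
Total removed = 21 * 1 = 21
Remaining = 79 - 21 = 58

58


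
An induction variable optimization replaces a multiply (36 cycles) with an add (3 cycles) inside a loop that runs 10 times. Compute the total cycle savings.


Per-iteration saving = 36 - 3 = 33
Total saved = 10 * 33 = 330

330


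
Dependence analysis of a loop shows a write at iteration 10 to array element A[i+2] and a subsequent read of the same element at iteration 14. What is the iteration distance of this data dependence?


Distance = read iteration - write iteration
= 14 - 10 = 4

4


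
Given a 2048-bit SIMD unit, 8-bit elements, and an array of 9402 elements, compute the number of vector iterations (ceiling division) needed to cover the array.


Width = 2048 / 8 = 256 elements per vector op
Iterations = ceil(9402 / 256) = 37

37


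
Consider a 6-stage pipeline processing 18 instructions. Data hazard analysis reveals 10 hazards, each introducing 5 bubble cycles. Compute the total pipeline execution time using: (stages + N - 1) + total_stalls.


Base cycles = 6 + 18 - 1 = 23
Total stalls = 10 * 5 = 50
Total = 23 + 50 = 73

73


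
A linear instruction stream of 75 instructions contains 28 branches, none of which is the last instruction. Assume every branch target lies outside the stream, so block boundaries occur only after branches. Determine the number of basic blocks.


With no in-sequence branch targets, the leaders are the first instruction plus the instruction after each branch.
Number of basic blocks = branches + 1
= 28 + 1 = 29

29


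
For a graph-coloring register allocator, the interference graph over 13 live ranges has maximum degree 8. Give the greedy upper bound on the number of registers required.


Greedy coloring never needs more than (max_degree + 1) colors: when coloring a vertex, at most max_degree neighbors are already colored.
Upper bound = 8 + 1 = 9

9


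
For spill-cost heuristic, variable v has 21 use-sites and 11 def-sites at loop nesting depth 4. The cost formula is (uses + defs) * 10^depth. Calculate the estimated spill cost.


uses + defs = 21 + 11 = 32
10^4 = 10000
Spill cost = 32 * 10000 = 320000

320000


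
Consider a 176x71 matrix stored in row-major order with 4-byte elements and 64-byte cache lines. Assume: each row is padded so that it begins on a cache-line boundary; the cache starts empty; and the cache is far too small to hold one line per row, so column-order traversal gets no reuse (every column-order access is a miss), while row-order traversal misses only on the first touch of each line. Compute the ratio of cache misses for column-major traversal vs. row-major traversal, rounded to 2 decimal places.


Each row occupies 71 * 4 = 284 bytes and starts on a line boundary, so it spans ceil(284 / 64) = 5 cache lines.
Row-major traversal misses (one per line touched): 176 * ceil(71 * 4 / 64) = 880
Column-major traversal misses (no reuse, every access misses): 176 * 71 = 12496
Ratio = 12496 / 880 = 14.2

14.2


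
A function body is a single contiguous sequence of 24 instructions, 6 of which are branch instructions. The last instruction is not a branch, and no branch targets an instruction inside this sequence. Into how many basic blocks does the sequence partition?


With no in-sequence branch targets, the leaders are the first instruction plus the instruction after each branch.
Number of basic blocks = branches + 1
= 6 + 1 = 7

7


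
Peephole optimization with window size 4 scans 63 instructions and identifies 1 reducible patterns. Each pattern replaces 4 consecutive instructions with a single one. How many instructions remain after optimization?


Each match removes 3 instructions.
Total removed = 1 * 3 = 3
Remaining = 63 - 3 = 60

60


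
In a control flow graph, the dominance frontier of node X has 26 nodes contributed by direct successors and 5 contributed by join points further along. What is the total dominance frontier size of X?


DF(X) = direct successor contributions + join point contributions
= 26 + 5 = 31

31


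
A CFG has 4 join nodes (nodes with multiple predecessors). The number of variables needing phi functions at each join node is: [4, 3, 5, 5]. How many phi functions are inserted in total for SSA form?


Total phi functions = sum of phi functions at each join node
= 4 + 3 + 5 + 5 = 17

17


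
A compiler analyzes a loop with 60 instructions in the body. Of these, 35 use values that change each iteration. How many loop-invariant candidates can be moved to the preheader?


Invariant candidates = total - loop-dependent
= 60 - 35 = 25

25


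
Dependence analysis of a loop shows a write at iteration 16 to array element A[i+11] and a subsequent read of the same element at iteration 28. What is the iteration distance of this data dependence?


Distance = read iteration - write iteration
= 28 - 16 = 12

12


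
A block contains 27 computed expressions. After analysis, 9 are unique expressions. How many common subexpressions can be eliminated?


CSE count = total expressions - unique expressions
= 27 - 9 = 18

18


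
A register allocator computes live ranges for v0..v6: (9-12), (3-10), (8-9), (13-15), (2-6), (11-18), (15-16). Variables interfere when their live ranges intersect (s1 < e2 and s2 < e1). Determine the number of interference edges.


Check all pairs for overlapping intervals.
Two intervals (s1,e1) and (s2,e2) overlap if s1 < e2 and s2 < e1.
v0 (9-12) vs v1..v6: overlaps v1, v5 -> 2
v1 (3-10) vs v2..v6: overlaps v2, v4 -> 2
v2 (8-9) vs v3..v6: overlaps none -> 0
v3 (13-15) vs v4..v6: overlaps v5 -> 1
v4 (2-6) vs v5..v6: overlaps none -> 0
v5 (11-18) vs v6: overlaps v6 -> 1
Total overlapping pairs = 2 + 2 + 0 + 1 + 0 + 1 = 6

6


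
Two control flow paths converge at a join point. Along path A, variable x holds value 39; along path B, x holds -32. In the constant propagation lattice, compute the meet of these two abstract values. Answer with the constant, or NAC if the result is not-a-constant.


Meet operation: if both paths give the same constant, result is that constant; if they differ, result is NAC (not-a-constant).
Path A: 39, Path B: -32 -> differ
Result: not-a-constant -> NAC

NAC


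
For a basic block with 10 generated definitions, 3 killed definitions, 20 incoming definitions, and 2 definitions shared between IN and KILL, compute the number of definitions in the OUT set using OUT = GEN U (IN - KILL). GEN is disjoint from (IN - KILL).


IN - KILL: 20 - 2 = 18 surviving definitions
OUT = GEN + surviving = 10 + 18 = 28

28


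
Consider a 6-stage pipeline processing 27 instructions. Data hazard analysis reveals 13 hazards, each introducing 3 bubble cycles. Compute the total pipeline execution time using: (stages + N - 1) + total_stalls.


Base cycles = 6 + 27 - 1 = 32
Total stalls = 13 * 3 = 39
Total = 32 + 39 = 71

71


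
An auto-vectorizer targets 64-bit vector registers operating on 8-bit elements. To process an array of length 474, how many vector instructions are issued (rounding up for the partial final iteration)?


Width = 64 / 8 = 8 elements per vector op
Iterations = ceil(474 / 8) = 60

60


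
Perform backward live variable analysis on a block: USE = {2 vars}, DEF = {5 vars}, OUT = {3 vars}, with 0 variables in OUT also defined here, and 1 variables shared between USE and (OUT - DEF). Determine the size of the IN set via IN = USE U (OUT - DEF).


OUT - DEF: 3 - 0 = 3
|IN| = |USE| + |OUT - DEF| - |USE ∩ (OUT - DEF)| = 2 + 3 - 1 = 4

4


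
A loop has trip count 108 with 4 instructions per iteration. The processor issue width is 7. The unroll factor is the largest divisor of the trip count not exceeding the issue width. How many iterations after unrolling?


Largest divisor of 108 <= 7 is 6
New iterations = 108 / 6 = 18

18


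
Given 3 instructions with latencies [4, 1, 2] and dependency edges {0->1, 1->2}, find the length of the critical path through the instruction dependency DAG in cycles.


Compute longest path through dependency graph: dist(Ik) = max over predecessors of dist + latency(Ik).
dist(I0) = latency 4 = 4
dist(I1) = dist(I0) + 1 = 4 + 1 = 5
dist(I2) = dist(I1) + 2 = 5 + 2 = 7
Critical path = max dist = 7

7


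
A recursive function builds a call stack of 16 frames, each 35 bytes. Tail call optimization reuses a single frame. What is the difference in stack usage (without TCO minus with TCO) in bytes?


Without TCO: 16 * 35 = 560 bytes
With TCO: reuse 1 frame = 35 bytes
Savings = 560 - 35 = 525

525


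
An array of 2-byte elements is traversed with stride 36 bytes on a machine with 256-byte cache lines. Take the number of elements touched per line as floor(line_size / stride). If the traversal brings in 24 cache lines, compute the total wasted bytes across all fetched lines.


Elements per line = floor(256 / 36) = 7
Bytes used per line = 7 * 2 = 14
Wasted per line = 256 - 14 = 242
Total wasted = 242 * 24 = 5808

5808


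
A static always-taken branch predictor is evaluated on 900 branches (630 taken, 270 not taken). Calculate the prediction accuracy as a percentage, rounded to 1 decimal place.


Predictor: always-taken
Correct predictions = 630
Accuracy = 630 / 900 * 100 = 70.0%

70.0


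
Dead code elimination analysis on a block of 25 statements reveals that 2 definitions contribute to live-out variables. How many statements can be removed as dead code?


Dead code = total statements - live definitions
= 25 - 2 = 23

23


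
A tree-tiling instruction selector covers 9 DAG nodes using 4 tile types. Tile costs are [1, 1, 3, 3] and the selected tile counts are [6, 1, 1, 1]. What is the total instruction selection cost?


Total cost = sum(count_i * cost_i)
= 6*1 + 1*1 + 1*3 + 1*3
= 13

13


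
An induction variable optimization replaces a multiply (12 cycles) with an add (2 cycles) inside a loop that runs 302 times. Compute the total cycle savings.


Per-iteration saving = 12 - 2 = 10
Total saved = 302 * 10 = 3020

3020


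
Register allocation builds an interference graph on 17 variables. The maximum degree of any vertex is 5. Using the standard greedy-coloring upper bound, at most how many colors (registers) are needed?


Greedy coloring never needs more than (max_degree + 1) colors: when coloring a vertex, at most max_degree neighbors are already colored.
Upper bound = 5 + 1 = 6

6


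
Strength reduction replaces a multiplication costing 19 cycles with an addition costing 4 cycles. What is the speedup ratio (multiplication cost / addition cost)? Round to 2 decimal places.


Ratio = mult_cost / add_cost = 19 / 4 = 4.75

4.75


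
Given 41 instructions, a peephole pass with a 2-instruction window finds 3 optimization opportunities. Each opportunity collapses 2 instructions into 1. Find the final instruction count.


Each match removes 1 instructions.
Total removed = 3 * 1 = 3
Remaining = 41 - 3 = 38

38


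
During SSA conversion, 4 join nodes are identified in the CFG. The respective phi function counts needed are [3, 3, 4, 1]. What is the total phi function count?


Total phi functions = sum of phi functions at each join node
= 3 + 3 + 4 + 1 = 11

11


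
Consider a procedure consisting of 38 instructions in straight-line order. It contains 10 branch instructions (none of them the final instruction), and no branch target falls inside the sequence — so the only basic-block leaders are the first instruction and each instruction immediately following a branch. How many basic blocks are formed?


With no in-sequence branch targets, the leaders are the first instruction plus the instruction after each branch.
Number of basic blocks = branches + 1
= 10 + 1 = 11

11


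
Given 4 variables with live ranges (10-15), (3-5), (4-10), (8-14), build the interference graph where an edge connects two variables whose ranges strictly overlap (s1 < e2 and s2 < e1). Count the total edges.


Check all pairs for overlapping intervals.
Two intervals (s1,e1) and (s2,e2) overlap if s1 < e2 and s2 < e1.
v0 (10-15) vs v1..v3: overlaps v3 -> 1
v1 (3-5) vs v2..v3: overlaps v2 -> 1
v2 (4-10) vs v3: overlaps v3 -> 1
Total overlapping pairs = 1 + 1 + 1 = 3

3


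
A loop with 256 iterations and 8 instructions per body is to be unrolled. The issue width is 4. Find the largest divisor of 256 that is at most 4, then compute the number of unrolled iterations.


Largest divisor of 256 <= 4 is 4
New iterations = 256 / 4 = 64

64


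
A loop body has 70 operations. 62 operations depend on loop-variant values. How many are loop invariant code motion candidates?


Invariant candidates = total - loop-dependent
= 70 - 62 = 8

8


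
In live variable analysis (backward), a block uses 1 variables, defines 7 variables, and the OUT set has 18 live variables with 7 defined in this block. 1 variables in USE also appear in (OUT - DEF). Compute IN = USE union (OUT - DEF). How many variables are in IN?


OUT - DEF: 18 - 7 = 11
|IN| = |USE| + |OUT - DEF| - |USE ∩ (OUT - DEF)| = 1 + 11 - 1 = 11

11


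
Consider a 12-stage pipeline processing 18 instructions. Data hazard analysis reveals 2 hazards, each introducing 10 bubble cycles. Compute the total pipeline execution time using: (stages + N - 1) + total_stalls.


Base cycles = 12 + 18 - 1 = 29
Total stalls = 2 * 10 = 20
Total = 29 + 20 = 49

49


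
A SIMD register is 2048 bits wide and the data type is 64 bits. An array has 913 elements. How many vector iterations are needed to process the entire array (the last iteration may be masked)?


Width = 2048 / 64 = 32 elements per vector op
Iterations = ceil(913 / 32) = 29

29


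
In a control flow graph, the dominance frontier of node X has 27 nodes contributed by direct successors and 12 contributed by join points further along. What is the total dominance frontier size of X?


DF(X) = direct successor contributions + join point contributions
= 27 + 12 = 39

39


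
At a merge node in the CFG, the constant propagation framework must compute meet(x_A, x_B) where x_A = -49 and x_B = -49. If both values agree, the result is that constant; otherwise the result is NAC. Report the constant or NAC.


Meet operation: if both paths give the same constant, result is that constant; if they differ, result is NAC (not-a-constant).
Path A: -49, Path B: -49 -> equal
Result: constant -> -49

-49


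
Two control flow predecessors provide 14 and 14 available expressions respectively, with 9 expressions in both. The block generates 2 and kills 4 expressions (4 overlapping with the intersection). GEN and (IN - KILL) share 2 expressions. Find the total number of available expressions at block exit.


IN = intersection of predecessors = 9
IN - KILL = 9 - 4 = 5
|OUT| = |GEN| + |IN - KILL| - |GEN ∩ (IN - KILL)| = 2 + 5 - 2 = 5

5


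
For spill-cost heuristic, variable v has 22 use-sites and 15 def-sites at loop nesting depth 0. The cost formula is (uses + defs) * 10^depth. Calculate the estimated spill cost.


uses + defs = 22 + 15 = 37
10^0 = 1
Spill cost = 37 * 1 = 37

37


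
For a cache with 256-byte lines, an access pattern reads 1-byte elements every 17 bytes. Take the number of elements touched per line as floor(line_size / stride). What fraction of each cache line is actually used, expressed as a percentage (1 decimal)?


Elements per cache line = floor(256 / 17) = 15
Bytes used = 15 * 1 = 15
Utilization = 15 / 256 * 100 = 5.9%

5.9


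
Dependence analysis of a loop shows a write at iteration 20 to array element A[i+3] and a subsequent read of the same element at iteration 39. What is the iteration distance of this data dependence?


Distance = read iteration - write iteration
= 39 - 20 = 19

19


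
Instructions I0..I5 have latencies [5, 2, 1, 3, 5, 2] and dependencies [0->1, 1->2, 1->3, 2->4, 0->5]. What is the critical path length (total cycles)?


Compute longest path through dependency graph: dist(Ik) = max over predecessors of dist + latency(Ik).
dist(I0) = latency 5 = 5
dist(I1) = dist(I0) + 2 = 5 + 2 = 7
dist(I2) = dist(I1) + 1 = 7 + 1 = 8
dist(I3) = dist(I1) + 3 = 7 + 3 = 10
dist(I4) = dist(I2) + 5 = 8 + 5 = 13
dist(I5) = dist(I0) + 2 = 5 + 2 = 7
Critical path = max dist = 13

13


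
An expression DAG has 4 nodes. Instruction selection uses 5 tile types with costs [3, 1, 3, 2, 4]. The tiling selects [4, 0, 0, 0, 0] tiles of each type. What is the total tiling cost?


Total cost = sum(count_i * cost_i)
= 4*3 + 0*1 + 0*3 + 0*2 + 0*4
= 12

12


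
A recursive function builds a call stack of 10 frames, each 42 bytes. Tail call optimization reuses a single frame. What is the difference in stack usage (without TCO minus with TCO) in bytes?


Without TCO: 10 * 42 = 420 bytes
With TCO: reuse 1 frame = 42 bytes
Savings = 420 - 42 = 378

378


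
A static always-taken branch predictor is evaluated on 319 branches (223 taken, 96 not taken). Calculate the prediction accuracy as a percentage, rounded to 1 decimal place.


Predictor: always-taken
Correct predictions = 223
Accuracy = 223 / 319 * 100 = 69.9%

69.9


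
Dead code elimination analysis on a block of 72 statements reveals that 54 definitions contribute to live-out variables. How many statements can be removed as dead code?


Dead code = total statements - live definitions
= 72 - 54 = 18

18


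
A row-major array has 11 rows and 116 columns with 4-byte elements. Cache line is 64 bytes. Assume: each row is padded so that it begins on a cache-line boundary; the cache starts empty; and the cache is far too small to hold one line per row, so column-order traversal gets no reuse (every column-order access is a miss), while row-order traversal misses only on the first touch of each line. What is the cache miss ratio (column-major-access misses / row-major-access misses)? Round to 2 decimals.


Each row occupies 116 * 4 = 464 bytes and starts on a line boundary, so it spans ceil(464 / 64) = 8 cache lines.
Row-major traversal misses (one per line touched): 11 * ceil(116 * 4 / 64) = 88
Column-major traversal misses (no reuse, every access misses): 11 * 116 = 1276
Ratio = 1276 / 88 = 14.5

14.5


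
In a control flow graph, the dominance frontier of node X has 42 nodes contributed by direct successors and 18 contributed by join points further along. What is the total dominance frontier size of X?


DF(X) = direct successor contributions + join point contributions
= 42 + 18 = 60

60


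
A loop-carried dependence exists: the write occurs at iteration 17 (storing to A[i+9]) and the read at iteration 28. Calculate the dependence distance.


Distance = read iteration - write iteration
= 28 - 17 = 11

11


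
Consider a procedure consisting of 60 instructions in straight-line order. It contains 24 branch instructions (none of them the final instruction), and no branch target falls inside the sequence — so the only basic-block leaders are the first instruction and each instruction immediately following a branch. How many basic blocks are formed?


With no in-sequence branch targets, the leaders are the first instruction plus the instruction after each branch.
Number of basic blocks = branches + 1
= 24 + 1 = 25

25


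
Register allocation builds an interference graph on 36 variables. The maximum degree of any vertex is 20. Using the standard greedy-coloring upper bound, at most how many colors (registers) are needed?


Greedy coloring never needs more than (max_degree + 1) colors: when coloring a vertex, at most max_degree neighbors are already colored.
Upper bound = 20 + 1 = 21

21


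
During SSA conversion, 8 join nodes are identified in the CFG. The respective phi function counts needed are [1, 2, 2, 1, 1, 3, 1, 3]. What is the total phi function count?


Total phi functions = sum of phi functions at each join node
= 1 + 2 + 2 + 1 + 1 + 3 + 1 + 3 = 14

14


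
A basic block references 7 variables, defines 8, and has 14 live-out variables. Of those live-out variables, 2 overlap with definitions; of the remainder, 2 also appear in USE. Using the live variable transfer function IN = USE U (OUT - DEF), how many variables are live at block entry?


OUT - DEF: 14 - 2 = 12
|IN| = |USE| + |OUT - DEF| - |USE ∩ (OUT - DEF)| = 7 + 12 - 2 = 17

17


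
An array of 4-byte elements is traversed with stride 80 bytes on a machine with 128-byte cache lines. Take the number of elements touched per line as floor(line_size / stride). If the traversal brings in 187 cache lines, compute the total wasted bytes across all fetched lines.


Elements per line = floor(128 / 80) = 1
Bytes used per line = 1 * 4 = 4
Wasted per line = 128 - 4 = 124
Total wasted = 124 * 187 = 23188

23188


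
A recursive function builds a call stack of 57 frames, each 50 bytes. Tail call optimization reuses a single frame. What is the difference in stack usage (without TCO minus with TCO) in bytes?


Without TCO: 57 * 50 = 2850 bytes
With TCO: reuse 1 frame = 50 bytes
Savings = 2850 - 50 = 2800

2800


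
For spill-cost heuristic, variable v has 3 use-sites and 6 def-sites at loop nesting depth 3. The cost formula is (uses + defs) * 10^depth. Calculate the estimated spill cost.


uses + defs = 3 + 6 = 9
10^3 = 1000
Spill cost = 9 * 1000 = 9000

9000


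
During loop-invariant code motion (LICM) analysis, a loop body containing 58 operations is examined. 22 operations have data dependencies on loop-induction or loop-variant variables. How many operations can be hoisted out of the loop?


Invariant candidates = total - loop-dependent
= 58 - 22 = 36

36


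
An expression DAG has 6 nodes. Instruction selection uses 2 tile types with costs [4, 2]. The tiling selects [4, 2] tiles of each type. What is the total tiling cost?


Total cost = sum(count_i * cost_i)
= 4*4 + 2*2
= 20

20


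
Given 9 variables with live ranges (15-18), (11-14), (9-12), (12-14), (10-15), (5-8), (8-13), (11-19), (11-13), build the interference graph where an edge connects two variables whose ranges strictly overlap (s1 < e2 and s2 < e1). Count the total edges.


Check all pairs for overlapping intervals.
Two intervals (s1,e1) and (s2,e2) overlap if s1 < e2 and s2 < e1.
v0 (15-18) vs v1..v8: overlaps v7 -> 1
v1 (11-14) vs v2..v8: overlaps v2, v3, v4, v6, v7, v8 -> 6
v2 (9-12) vs v3..v8: overlaps v4, v6, v7, v8 -> 4
v3 (12-14) vs v4..v8: overlaps v4, v6, v7, v8 -> 4
v4 (10-15) vs v5..v8: overlaps v6, v7, v8 -> 3
v5 (5-8) vs v6..v8: overlaps none -> 0
v6 (8-13) vs v7..v8: overlaps v7, v8 -> 2
v7 (11-19) vs v8: overlaps v8 -> 1
Total overlapping pairs = 1 + 6 + 4 + 4 + 3 + 0 + 2 + 1 = 21

21


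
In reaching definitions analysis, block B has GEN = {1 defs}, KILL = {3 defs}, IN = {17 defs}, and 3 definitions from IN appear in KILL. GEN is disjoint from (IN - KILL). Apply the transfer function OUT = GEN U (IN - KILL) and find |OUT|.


IN - KILL: 17 - 3 = 14 surviving definitions
OUT = GEN + surviving = 1 + 14 = 15

15


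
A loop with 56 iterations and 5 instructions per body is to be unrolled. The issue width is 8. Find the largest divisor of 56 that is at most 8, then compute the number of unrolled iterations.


Largest divisor of 56 <= 8 is 8
New iterations = 56 / 8 = 7

7


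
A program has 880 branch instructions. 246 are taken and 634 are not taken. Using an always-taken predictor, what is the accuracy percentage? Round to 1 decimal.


Predictor: always-taken
Correct predictions = 246
Accuracy = 246 / 880 * 100 = 28.0%

28.0


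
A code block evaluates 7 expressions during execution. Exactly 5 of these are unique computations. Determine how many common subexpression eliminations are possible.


CSE count = total expressions - unique expressions
= 7 - 5 = 2

2


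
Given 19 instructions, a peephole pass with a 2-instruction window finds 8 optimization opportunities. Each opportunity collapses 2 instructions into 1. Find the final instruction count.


Each match removes 1 instructions.
Total removed = 8 * 1 = 8
Remaining = 19 - 8 = 11

11


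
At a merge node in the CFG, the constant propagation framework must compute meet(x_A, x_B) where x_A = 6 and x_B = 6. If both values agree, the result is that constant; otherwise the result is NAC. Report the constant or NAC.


Meet operation: if both paths give the same constant, result is that constant; if they differ, result is NAC (not-a-constant).
Path A: 6, Path B: 6 -> equal
Result: constant -> 6

6


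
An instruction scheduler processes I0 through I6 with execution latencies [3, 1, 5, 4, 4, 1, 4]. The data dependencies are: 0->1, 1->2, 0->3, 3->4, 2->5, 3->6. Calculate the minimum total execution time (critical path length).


Compute longest path through dependency graph: dist(Ik) = max over predecessors of dist + latency(Ik).
dist(I0) = latency 3 = 3
dist(I1) = dist(I0) + 1 = 3 + 1 = 4
dist(I2) = dist(I1) + 5 = 4 + 5 = 9
dist(I3) = dist(I0) + 4 = 3 + 4 = 7
dist(I4) = dist(I3) + 4 = 7 + 4 = 11
dist(I5) = dist(I2) + 1 = 9 + 1 = 10
dist(I6) = dist(I3) + 4 = 7 + 4 = 11
Critical path = max dist = 11

11


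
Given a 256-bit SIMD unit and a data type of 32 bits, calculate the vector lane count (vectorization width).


Width = SIMD bits / data type bits
= 256 / 32 = 8

8


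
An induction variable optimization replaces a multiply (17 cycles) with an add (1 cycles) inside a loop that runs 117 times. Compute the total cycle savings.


Per-iteration saving = 17 - 1 = 16
Total saved = 117 * 16 = 1872

1872


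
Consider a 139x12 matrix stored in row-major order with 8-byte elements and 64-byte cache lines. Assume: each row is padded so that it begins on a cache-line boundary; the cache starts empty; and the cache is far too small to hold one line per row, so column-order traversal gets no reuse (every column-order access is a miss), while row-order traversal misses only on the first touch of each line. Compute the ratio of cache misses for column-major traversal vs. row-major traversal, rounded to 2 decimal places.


Each row occupies 12 * 8 = 96 bytes and starts on a line boundary, so it spans ceil(96 / 64) = 2 cache lines.
Row-major traversal misses (one per line touched): 139 * ceil(12 * 8 / 64) = 278
Column-major traversal misses (no reuse, every access misses): 139 * 12 = 1668
Ratio = 1668 / 278 = 6.0

6.0


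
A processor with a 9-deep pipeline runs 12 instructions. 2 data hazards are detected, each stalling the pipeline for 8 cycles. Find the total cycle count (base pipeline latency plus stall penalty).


Base cycles = 9 + 12 - 1 = 20
Total stalls = 2 * 8 = 16
Total = 20 + 16 = 36

36


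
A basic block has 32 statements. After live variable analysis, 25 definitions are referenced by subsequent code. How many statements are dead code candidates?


Dead code = total statements - live definitions
= 32 - 25 = 7

7


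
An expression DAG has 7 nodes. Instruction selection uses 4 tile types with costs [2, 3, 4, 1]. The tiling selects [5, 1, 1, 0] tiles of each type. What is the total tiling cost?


Total cost = sum(count_i * cost_i)
= 5*2 + 1*3 + 1*4 + 0*1
= 17

17


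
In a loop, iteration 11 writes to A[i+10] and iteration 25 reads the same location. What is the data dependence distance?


Distance = read iteration - write iteration
= 25 - 11 = 14

14


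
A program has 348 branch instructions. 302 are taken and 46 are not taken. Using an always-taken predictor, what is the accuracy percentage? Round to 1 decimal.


Predictor: always-taken
Correct predictions = 302
Accuracy = 302 / 348 * 100 = 86.8%

86.8


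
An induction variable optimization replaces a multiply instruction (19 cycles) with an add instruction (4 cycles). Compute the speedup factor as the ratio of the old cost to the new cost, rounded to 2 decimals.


Ratio = mult_cost / add_cost = 19 / 4 = 4.75

4.75


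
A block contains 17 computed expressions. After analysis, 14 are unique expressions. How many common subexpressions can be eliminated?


CSE count = total expressions - unique expressions
= 17 - 14 = 3

3


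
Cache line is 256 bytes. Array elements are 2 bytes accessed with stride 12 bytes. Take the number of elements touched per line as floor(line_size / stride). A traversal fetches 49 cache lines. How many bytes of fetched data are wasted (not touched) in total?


Elements per line = floor(256 / 12) = 21
Bytes used per line = 21 * 2 = 42
Wasted per line = 256 - 42 = 214
Total wasted = 214 * 49 = 10486

10486


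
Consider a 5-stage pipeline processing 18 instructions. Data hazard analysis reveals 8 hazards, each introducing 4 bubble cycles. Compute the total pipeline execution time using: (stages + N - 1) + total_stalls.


Base cycles = 5 + 18 - 1 = 22
Total stalls = 8 * 4 = 32
Total = 22 + 32 = 54

54


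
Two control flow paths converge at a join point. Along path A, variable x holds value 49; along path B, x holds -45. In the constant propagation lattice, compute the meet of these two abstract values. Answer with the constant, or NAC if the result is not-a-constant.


Meet operation: if both paths give the same constant, result is that constant; if they differ, result is NAC (not-a-constant).
Path A: 49, Path B: -45 -> differ
Result: not-a-constant -> NAC

NAC


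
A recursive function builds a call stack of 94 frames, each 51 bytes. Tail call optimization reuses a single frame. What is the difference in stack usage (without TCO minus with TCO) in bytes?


Without TCO: 94 * 51 = 4794 bytes
With TCO: reuse 1 frame = 51 bytes
Savings = 4794 - 51 = 4743

4743


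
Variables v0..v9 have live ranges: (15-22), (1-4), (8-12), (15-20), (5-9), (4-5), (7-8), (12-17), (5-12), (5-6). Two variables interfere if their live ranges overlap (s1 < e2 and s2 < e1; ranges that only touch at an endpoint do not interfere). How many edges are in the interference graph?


Check all pairs for overlapping intervals.
Two intervals (s1,e1) and (s2,e2) overlap if s1 < e2 and s2 < e1.
v0 (15-22) vs v1..v9: overlaps v3, v7 -> 2
v1 (1-4) vs v2..v9: overlaps none -> 0
v2 (8-12) vs v3..v9: overlaps v4, v8 -> 2
v3 (15-20) vs v4..v9: overlaps v7 -> 1
v4 (5-9) vs v5..v9: overlaps v6, v8, v9 -> 3
v5 (4-5) vs v6..v9: overlaps none -> 0
v6 (7-8) vs v7..v9: overlaps v8 -> 1
v7 (12-17) vs v8..v9: overlaps none -> 0
v8 (5-12) vs v9: overlaps v9 -> 1
Total overlapping pairs = 2 + 0 + 2 + 1 + 3 + 0 + 1 + 0 + 1 = 10

10


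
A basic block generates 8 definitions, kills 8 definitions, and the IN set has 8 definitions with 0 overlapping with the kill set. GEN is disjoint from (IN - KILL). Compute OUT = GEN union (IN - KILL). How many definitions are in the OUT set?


IN - KILL: 8 - 0 = 8 surviving definitions
OUT = GEN + surviving = 8 + 8 = 16

16


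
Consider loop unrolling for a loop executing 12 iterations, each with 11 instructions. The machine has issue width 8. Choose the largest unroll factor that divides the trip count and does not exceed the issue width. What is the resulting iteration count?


Largest divisor of 12 <= 8 is 6
New iterations = 12 / 6 = 2

2


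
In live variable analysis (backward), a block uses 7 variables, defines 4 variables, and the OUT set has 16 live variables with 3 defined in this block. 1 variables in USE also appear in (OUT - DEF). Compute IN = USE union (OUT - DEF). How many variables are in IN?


OUT - DEF: 16 - 3 = 13
|IN| = |USE| + |OUT - DEF| - |USE ∩ (OUT - DEF)| = 7 + 13 - 1 = 19

19


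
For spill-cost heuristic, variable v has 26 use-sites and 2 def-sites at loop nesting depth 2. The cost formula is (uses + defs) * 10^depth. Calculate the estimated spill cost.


uses + defs = 26 + 2 = 28
10^2 = 100
Spill cost = 28 * 100 = 2800

2800


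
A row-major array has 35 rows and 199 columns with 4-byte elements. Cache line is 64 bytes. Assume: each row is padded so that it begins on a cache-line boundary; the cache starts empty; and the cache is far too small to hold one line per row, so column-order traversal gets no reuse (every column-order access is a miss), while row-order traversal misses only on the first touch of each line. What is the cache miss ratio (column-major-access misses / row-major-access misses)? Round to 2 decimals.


Each row occupies 199 * 4 = 796 bytes and starts on a line boundary, so it spans ceil(796 / 64) = 13 cache lines.
Row-major traversal misses (one per line touched): 35 * ceil(199 * 4 / 64) = 455
Column-major traversal misses (no reuse, every access misses): 35 * 199 = 6965
Ratio = 6965 / 455 = 15.31

15.31


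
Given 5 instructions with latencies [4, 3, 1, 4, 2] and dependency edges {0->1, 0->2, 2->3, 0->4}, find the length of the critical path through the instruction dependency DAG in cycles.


Compute longest path through dependency graph: dist(Ik) = max over predecessors of dist + latency(Ik).
dist(I0) = latency 4 = 4
dist(I1) = dist(I0) + 3 = 4 + 3 = 7
dist(I2) = dist(I0) + 1 = 4 + 1 = 5
dist(I3) = dist(I2) + 4 = 5 + 4 = 9
dist(I4) = dist(I0) + 2 = 4 + 2 = 6
Critical path = max dist = 9

9


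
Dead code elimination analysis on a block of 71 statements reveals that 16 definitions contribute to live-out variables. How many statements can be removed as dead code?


Dead code = total statements - live definitions
= 71 - 16 = 55

55


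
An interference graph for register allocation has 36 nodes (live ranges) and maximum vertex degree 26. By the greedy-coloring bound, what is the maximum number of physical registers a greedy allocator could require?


Greedy coloring never needs more than (max_degree + 1) colors: when coloring a vertex, at most max_degree neighbors are already colored.
Upper bound = 26 + 1 = 27

27


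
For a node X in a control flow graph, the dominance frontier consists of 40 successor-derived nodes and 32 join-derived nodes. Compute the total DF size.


DF(X) = direct successor contributions + join point contributions
= 40 + 32 = 72

72


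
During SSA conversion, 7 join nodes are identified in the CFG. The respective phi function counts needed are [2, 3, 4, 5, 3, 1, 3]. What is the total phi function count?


Total phi functions = sum of phi functions at each join node
= 2 + 3 + 4 + 5 + 3 + 1 + 3 = 21

21


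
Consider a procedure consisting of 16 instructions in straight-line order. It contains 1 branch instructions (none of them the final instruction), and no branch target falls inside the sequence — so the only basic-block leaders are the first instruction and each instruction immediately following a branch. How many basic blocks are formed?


With no in-sequence branch targets, the leaders are the first instruction plus the instruction after each branch.
Number of basic blocks = branches + 1
= 1 + 1 = 2

2


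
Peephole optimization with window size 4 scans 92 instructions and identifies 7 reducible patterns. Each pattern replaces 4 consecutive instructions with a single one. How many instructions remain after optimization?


Each match removes 3 instructions.
Total removed = 7 * 3 = 21
Remaining = 92 - 21 = 71

71


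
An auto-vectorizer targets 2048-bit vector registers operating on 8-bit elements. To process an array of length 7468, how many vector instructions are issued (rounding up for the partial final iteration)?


Width = 2048 / 8 = 256 elements per vector op
Iterations = ceil(7468 / 256) = 30

30


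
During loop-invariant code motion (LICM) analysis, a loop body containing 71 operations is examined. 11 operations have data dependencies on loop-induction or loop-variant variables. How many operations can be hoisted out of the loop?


Invariant candidates = total - loop-dependent
= 71 - 11 = 60

60


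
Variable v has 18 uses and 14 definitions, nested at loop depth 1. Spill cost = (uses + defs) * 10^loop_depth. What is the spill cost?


uses + defs = 18 + 14 = 32
10^1 = 10
Spill cost = 32 * 10 = 320

320


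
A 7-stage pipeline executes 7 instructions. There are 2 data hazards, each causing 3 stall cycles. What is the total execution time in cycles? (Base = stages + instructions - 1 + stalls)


Base cycles = 7 + 7 - 1 = 13
Total stalls = 2 * 3 = 6
Total = 13 + 6 = 19

19


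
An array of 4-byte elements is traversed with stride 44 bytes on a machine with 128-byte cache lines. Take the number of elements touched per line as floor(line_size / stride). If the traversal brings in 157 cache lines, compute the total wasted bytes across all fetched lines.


Elements per line = floor(128 / 44) = 2
Bytes used per line = 2 * 4 = 8
Wasted per line = 128 - 8 = 120
Total wasted = 120 * 157 = 18840

18840


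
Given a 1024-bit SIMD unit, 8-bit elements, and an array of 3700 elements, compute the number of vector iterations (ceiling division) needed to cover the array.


Width = 1024 / 8 = 128 elements per vector op
Iterations = ceil(3700 / 128) = 29

29


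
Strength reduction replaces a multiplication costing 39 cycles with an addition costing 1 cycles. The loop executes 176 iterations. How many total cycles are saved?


Per-iteration saving = 39 - 1 = 38
Total saved = 176 * 38 = 6688

6688


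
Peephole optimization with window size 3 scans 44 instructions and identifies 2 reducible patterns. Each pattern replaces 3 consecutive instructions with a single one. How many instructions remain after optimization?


Each match removes 2 instructions.
Total removed = 2 * 2 = 4
Remaining = 44 - 4 = 40

40


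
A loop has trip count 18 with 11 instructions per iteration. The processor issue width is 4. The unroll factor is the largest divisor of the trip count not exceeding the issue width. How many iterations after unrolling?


Largest divisor of 18 <= 4 is 3
New iterations = 18 / 3 = 6

6


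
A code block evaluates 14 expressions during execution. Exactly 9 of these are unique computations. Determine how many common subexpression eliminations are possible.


CSE count = total expressions - unique expressions
= 14 - 9 = 5

5


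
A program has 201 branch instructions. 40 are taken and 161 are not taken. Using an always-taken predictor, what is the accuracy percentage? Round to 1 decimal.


Predictor: always-taken
Correct predictions = 40
Accuracy = 40 / 201 * 100 = 19.9%

19.9


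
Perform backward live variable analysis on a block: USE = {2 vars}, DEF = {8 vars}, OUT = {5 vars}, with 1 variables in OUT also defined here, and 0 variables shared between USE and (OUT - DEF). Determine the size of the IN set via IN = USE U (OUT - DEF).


OUT - DEF: 5 - 1 = 4
|IN| = |USE| + |OUT - DEF| - |USE ∩ (OUT - DEF)| = 2 + 4 - 0 = 6

6


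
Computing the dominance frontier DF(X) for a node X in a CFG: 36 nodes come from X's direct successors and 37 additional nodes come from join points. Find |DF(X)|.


DF(X) = direct successor contributions + join point contributions
= 36 + 37 = 73

73


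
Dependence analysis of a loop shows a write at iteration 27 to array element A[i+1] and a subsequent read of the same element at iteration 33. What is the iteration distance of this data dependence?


Distance = read iteration - write iteration
= 33 - 27 = 6

6
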